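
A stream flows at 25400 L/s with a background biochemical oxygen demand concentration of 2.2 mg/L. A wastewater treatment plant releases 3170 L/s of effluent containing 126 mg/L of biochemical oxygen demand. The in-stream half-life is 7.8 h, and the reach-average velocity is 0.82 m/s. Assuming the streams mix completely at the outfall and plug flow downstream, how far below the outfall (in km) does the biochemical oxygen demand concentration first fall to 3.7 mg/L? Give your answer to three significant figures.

Flow-weighted average: C = (25400·2.200 + 3170·126.0) / 28570 = 455300/28570 = 15.94 mg/L.
Half-life 7.8 h → k = ln 2 / 7.8 = 0.08887 h⁻¹ = 2.133 d⁻¹.
Set 15.94·exp(−k·t) = 3.7 → t = ln(15.94/3.7)/k = 59160 s = 16.43 h.
Distance = v·t = 0.82·59160 = 48510 m = 48.51 km.

48.5 km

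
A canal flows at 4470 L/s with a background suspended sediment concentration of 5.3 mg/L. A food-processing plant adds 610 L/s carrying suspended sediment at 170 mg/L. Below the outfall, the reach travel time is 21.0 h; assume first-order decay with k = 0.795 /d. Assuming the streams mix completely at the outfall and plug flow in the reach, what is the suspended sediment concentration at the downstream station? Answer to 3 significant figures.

Mixed concentration C = ΣQC/ΣQ = (4470·5.300 + 610.0·170.0) / 5080 = 127400/5080 = 25.08 mg/L.
Applying C = C₀e^(−kt): 25.08 × 0.4988 = 12.51 mg/L.

12.5 mg/L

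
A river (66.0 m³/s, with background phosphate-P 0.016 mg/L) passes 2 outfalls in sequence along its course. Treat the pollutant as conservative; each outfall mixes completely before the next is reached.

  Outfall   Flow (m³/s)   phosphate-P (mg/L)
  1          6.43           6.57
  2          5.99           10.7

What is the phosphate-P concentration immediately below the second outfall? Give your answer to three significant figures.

Outfall 1: combined Q = 72.43 m³/s; C = (66.00·0.01600 + 6.430·6.570)/72.43 = 0.5978 mg/L.
Outfall 2: combined Q = 78.42 m³/s; C = (72.43·0.5978 + 5.990·10.70)/78.42 = 1.369 mg/L.

1.37 mg/L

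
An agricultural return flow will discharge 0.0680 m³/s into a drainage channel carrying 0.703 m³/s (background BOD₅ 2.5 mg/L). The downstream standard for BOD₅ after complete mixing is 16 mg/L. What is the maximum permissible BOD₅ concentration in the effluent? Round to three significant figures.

At the limit, (Qr·Cr + Qe·Cₑ)/(Qr + Qe) = 16:
Cₑ = (0.7710·16 − 0.7030·2.500) / 0.06800 = 155.6 mg/L.

156 mg/L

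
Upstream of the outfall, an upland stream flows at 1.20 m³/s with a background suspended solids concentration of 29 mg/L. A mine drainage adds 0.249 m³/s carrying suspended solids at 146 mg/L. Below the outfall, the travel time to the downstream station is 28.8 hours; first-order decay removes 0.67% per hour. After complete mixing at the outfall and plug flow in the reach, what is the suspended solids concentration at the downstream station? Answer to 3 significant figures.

40.5 mg/L

Mass balance: C = (1.200·29.00 + 0.2490·146.0) / 1.449 = 71.15/1.449 = 49.11 mg/L.
0.67%/h lost → k = −ln(1 − 0.0067) = 0.006723 h⁻¹.
First-order decay: C = 49.11·exp(−k·t) = 49.11·0.8240 = 40.46 mg/L.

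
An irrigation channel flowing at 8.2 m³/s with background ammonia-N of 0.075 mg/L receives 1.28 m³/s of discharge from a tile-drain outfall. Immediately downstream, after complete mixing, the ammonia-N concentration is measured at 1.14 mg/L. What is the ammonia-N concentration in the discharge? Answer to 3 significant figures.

7.96 mg/L

Mass balance: 8.200·0.07500 + 1.280·Cₑ = 9.480·1.140
→ Cₑ = (9.480·1.140 − 8.200·0.07500) / 1.280 = 7.963 mg/L.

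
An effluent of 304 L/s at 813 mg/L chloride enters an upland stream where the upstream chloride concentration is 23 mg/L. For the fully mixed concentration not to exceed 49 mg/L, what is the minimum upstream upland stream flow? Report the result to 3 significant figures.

8930 L/s

Set C_mix = 49: (Q·23.00 + 304.0·813.0) / (Q + 304.0) = 49
→ Q = 304.0·(813.0 − 49)/(49 − 23.00) = 8933 L/s.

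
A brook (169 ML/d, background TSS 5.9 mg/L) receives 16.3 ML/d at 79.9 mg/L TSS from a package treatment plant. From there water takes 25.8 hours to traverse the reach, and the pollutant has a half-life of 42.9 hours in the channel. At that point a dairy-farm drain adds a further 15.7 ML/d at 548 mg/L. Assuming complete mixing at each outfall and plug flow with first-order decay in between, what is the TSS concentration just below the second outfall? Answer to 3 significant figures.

50.3 mg/L

Conservation of mass: C = (169.0·5.900 + 16.30·79.90) / 185.3 = 2299/185.3 = 12.41 mg/L; combined flow 185.3 ML/d.
Half-life 42.9 h → k = ln 2 / 42.9 = 0.01616 h⁻¹ = 0.3878 d⁻¹.
Applying C = C₀e^(−kt): 12.41 × 0.6591 = 8.179 mg/L.
At the second outfall, C = (185.3·8.179 + 15.70·548.0) / (185.3 + 15.70) = 50.34 mg/L.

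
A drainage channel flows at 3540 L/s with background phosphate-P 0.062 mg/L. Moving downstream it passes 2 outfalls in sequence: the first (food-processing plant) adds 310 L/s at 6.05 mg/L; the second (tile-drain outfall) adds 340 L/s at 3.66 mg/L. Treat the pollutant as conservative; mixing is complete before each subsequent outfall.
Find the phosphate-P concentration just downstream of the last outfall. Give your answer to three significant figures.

0.797 mg/L

After outfall 1: Q = 3540 + 310.0 = 3850 L/s; C = (3540·0.06200 + 310.0·6.050)/3850 = 0.5442 mg/L.
After outfall 2: Q = 3850 + 340.0 = 4190 L/s; C = (3850·0.5442 + 340.0·3.660)/4190 = 0.7970 mg/L.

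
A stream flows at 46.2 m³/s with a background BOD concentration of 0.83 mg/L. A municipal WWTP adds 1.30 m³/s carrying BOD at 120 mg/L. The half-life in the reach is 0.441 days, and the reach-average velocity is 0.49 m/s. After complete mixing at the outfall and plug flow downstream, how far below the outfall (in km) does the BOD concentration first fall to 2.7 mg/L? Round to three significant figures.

Mass balance: C = (46.20·0.8300 + 1.300·120.0) / 47.50 = 194.3/47.50 = 4.091 mg/L.
Half-life 0.441 d → k = ln 2 / 0.441 = 1.572 d⁻¹.
Set 4.091·exp(−k·t) = 2.7 → t = ln(4.091/2.7)/k = 22850 s = 6.347 h.
Distance = v·t = 0.49·22850 = 11200 m = 11.20 km.

11.2 km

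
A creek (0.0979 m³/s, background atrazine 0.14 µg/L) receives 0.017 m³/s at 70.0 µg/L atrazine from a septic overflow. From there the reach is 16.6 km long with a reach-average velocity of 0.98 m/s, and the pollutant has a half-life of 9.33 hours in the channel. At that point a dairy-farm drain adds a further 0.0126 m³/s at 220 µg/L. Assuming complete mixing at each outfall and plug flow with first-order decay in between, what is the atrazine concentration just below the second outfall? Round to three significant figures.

28.4 µg/L

Conservation of mass: C = (0.09790·0.1400 + 0.01700·70.00) / 0.1149 = 1.204/0.1149 = 10.48 µg/L; combined flow 0.1149 m³/s.
Travel time t = 16.6·1000 / 0.98 = 16940 s = 4.705 h.
Half-life 9.33 h → k = ln 2 / 9.33 = 0.07429 h⁻¹ = 1.783 d⁻¹.
After decay, C = 10.48 × e^(−kt) = 10.48 × 0.7050 = 7.386 µg/L.
Second outfall: C = (0.1149·7.386 + 0.01260·220.0)/0.1275 = 28.40 µg/L.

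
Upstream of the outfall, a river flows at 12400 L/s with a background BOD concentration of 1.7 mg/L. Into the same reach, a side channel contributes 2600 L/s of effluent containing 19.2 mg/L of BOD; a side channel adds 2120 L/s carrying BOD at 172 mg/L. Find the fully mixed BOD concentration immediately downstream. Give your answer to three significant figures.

Mass balance: C = (12400·1.700 + 2600·19.20 + 2120·172.0) / 17120 = 435600/17120 = 25.45 mg/L.

25.4 mg/L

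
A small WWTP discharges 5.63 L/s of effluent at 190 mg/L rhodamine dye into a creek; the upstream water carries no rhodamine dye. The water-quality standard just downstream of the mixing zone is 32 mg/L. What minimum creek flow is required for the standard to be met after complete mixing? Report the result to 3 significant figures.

Set C_mix = 32: (Q·0 + 5.630·190.0) / (Q + 5.630) = 32
→ Q = 5.630·(190.0 − 32)/(32 − 0) = 27.80 L/s.

27.8 L/s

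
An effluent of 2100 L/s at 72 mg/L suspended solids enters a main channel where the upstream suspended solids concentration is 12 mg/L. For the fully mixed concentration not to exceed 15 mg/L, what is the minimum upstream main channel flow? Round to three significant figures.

Set C_mix = 15: (Q·12.00 + 2100·72.00) / (Q + 2100) = 15
→ Q = 2100·(72.00 − 15)/(15 − 12.00) = 39900 L/s.

39900 L/s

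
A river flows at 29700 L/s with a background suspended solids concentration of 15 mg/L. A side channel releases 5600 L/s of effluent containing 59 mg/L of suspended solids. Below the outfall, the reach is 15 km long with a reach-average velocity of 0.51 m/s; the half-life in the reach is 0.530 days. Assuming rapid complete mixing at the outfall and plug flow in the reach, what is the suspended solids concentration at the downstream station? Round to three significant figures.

Mass balance: C = (29700·15.00 + 5600·59.00) / 35300 = 775900/35300 = 21.98 mg/L.
Travel time t = 15·1000 / 0.51 = 29410 s = 8.170 h.
Half-life 0.530 d → k = ln 2 / 0.530 = 1.308 d⁻¹.
First-order decay: C = 21.98·exp(−k·t) = 21.98·0.6407 = 14.08 mg/L.

14.1 mg/L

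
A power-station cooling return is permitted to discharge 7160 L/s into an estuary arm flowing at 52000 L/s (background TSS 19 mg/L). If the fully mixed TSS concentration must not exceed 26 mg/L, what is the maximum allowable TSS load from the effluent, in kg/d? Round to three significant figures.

47500 kg/d

Mass balance at the limit: 52000·19.00 + 7160·Cₑ = 59160·26 → Cₑ = 76.84 mg/L.
7160 L/s = 7.160 m³/s. Load = 7.160 m³/s × 76.84 g/m³ × 86 400 s/d = 47530 kg/d.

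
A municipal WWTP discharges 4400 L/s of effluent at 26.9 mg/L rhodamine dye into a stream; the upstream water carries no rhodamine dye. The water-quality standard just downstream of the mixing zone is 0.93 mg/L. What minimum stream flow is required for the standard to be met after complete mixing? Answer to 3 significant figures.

Set C_mix = 0.93: (Q·0 + 4400·26.90) / (Q + 4400) = 0.93
→ Q = 4400·(26.90 − 0.93)/(0.93 − 0) = 122900 L/s.

123000 L/s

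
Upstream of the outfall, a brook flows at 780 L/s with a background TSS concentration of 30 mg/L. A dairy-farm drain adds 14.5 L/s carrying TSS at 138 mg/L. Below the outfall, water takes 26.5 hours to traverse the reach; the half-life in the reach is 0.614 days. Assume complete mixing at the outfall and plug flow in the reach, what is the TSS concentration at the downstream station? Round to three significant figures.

Flow-weighted average: C = (780.0·30.00 + 14.50·138.0) / 794.5 = 25400/794.5 = 31.97 mg/L.
Half-life 0.614 d → k = ln 2 / 0.614 = 1.129 d⁻¹.
After decay, C = 31.97 × e^(−kt) = 31.97 × 0.2875 = 9.192 mg/L.

9.19 mg/L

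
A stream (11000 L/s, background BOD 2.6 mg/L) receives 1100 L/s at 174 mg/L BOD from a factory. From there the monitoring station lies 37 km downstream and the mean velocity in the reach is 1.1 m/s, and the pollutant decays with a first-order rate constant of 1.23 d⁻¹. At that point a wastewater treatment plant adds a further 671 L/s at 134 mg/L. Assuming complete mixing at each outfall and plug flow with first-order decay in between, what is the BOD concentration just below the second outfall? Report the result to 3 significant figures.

17.7 mg/L

Mass balance: C = (11000·2.600 + 1100·174.0) / 12100 = 220000/12100 = 18.18 mg/L; combined flow 12100 L/s.
Travel time t = 37·1000 / 1.1 = 33640 s = 9.343 h.
First-order decay: C = 18.18·exp(−k·t) = 18.18·0.6195 = 11.26 mg/L.
At the second outfall, C = (12100·11.26 + 671.0·134.0) / (12100 + 671.0) = 17.71 mg/L.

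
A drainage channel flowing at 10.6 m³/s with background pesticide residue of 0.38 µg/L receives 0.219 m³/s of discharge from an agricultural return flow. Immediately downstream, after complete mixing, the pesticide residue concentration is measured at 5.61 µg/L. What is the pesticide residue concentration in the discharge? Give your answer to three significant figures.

259 µg/L

Mass balance: 10.60·0.3800 + 0.2190·Cₑ = 10.82·5.610
→ Cₑ = (10.82·5.610 − 10.60·0.3800) / 0.2190 = 258.8 µg/L.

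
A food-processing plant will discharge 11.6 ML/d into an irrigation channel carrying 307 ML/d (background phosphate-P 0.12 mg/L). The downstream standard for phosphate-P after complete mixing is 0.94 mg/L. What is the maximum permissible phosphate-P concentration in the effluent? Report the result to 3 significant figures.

22.6 mg/L

At the limit, (Qr·Cr + Qe·Cₑ)/(Qr + Qe) = 0.94:
Cₑ = (318.6·0.94 − 307.0·0.1200) / 11.60 = 22.64 mg/L.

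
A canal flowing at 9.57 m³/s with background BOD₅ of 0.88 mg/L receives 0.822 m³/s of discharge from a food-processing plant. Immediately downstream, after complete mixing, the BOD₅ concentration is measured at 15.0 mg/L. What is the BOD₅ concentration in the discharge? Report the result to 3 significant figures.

179 mg/L

Mass balance: 9.570·0.8800 + 0.8220·Cₑ = 10.39·15.00
→ Cₑ = (10.39·15.00 − 9.570·0.8800) / 0.8220 = 179.4 mg/L.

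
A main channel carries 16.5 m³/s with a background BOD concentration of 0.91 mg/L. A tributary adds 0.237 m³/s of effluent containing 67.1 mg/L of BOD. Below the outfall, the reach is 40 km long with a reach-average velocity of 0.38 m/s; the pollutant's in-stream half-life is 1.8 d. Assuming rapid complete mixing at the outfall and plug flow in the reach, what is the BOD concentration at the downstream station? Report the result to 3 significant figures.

Mixed concentration C = ΣQC/ΣQ = (16.50·0.9100 + 0.2370·67.10) / 16.74 = 30.92/16.74 = 1.847 mg/L.
Travel time t = 40·1000 / 0.38 = 105300 s = 29.24 h.
Half-life 1.8 d → k = ln 2 / 1.8 = 0.3851 d⁻¹.
Decay over the reach: 1.847·exp(−kt) = 1.847·0.6255 = 1.156 mg/L.

1.16 mg/L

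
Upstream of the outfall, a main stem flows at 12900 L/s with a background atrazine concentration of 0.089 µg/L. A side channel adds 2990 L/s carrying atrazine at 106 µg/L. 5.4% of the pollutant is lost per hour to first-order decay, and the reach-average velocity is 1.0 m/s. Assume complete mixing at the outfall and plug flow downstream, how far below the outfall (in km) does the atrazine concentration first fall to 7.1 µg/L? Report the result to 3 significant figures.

Flow-weighted average: C = (12900·0.08900 + 2990·106.0) / 15890 = 318100/15890 = 20.02 µg/L.
5.4%/h lost → k = −ln(1 − 0.054) = 0.05551 h⁻¹.
Set 20.02·exp(−k·t) = 7.1 → t = ln(20.02/7.1)/k = 67220 s = 18.67 h.
Distance = v·t = 1.0·67220 = 67220 m = 67.22 km.

67.2 km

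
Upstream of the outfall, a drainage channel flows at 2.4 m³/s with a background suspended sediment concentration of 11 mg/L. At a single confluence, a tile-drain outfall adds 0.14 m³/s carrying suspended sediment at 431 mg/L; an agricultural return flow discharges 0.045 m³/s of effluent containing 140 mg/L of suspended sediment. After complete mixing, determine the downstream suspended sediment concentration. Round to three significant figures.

Flow-weighted average: C = (2.400·11.00 + 0.1400·431.0 + 0.04500·140.0) / 2.585 = 93.04/2.585 = 35.99 mg/L.

36.0 mg/L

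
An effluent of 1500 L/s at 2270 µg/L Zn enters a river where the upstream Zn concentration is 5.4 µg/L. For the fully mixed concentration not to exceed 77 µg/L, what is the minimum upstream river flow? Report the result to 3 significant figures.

45900 L/s

Set C_mix = 77: (Q·5.400 + 1500·2270) / (Q + 1500) = 77
→ Q = 1500·(2270 − 77)/(77 − 5.400) = 45940 L/s.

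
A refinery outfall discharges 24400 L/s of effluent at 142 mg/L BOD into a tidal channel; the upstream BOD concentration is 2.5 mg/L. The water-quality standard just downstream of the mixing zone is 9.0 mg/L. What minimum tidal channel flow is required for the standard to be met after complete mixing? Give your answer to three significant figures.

499000 L/s

Set C_mix = 9.0: (Q·2.500 + 24400·142.0) / (Q + 24400) = 9.0
→ Q = 24400·(142.0 − 9.0)/(9.0 − 2.500) = 499300 L/s.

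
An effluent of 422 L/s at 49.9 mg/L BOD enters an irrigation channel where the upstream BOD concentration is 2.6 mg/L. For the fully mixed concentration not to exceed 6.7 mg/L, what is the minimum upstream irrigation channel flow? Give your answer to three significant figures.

4450 L/s

Set C_mix = 6.7: (Q·2.600 + 422.0·49.90) / (Q + 422.0) = 6.7
→ Q = 422.0·(49.90 − 6.7)/(6.7 − 2.600) = 4446 L/s.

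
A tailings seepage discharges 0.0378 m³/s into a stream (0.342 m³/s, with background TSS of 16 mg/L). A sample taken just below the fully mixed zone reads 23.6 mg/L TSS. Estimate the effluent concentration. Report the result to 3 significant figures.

Mass balance: 0.3420·16.00 + 0.03780·Cₑ = 0.3798·23.60
→ Cₑ = (0.3798·23.60 − 0.3420·16.00) / 0.03780 = 92.36 mg/L.

92.4 mg/L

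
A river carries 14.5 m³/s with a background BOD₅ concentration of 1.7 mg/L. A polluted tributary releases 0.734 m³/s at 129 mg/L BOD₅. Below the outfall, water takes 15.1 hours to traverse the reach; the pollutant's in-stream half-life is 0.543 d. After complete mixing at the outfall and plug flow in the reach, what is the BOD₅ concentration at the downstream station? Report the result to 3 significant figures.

Flow-weighted average: C = (14.50·1.700 + 0.7340·129.0) / 15.23 = 119.3/15.23 = 7.834 mg/L.
Half-life 0.543 d → k = ln 2 / 0.543 = 1.277 d⁻¹.
Decay over the reach: 7.834·exp(−kt) = 7.834·0.4479 = 3.509 mg/L.

3.51 mg/L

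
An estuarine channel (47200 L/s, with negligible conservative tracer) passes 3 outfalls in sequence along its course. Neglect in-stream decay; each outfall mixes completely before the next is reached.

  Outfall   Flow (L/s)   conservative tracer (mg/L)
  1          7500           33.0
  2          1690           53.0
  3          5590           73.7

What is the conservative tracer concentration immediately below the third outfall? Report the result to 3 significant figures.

Outfall 1: combined Q = 54700 L/s; C = (47200·0 + 7500·33.00)/54700 = 4.525 mg/L.
Outfall 2: combined Q = 56390 L/s; C = (54700·4.525 + 1690·53.00)/56390 = 5.977 mg/L.
Outfall 3: combined Q = 61980 L/s; C = (56390·5.977 + 5590·73.70)/61980 = 12.09 mg/L.

12.1 mg/L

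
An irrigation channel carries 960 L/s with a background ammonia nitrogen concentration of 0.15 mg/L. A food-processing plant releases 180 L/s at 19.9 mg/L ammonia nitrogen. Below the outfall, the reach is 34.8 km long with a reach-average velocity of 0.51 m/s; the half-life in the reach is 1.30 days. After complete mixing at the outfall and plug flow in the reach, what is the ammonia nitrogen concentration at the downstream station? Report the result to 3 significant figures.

2.15 mg/L

Flow-weighted average: C = (960.0·0.1500 + 180.0·19.90) / 1140 = 3726/1140 = 3.268 mg/L.
Travel time t = 34.8·1000 / 0.51 = 68240 s = 18.95 h.
Half-life 1.30 d → k = ln 2 / 1.30 = 0.5332 d⁻¹.
Decay over the reach: 3.268·exp(−kt) = 3.268·0.6563 = 2.145 mg/L.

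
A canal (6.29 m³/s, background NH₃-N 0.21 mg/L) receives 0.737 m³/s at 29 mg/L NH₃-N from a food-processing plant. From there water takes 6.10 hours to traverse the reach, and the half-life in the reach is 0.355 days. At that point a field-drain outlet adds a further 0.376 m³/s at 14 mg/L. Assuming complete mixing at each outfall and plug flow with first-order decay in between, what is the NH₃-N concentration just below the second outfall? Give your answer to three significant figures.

2.58 mg/L

After mixing, C = (6.290·0.2100 + 0.7370·29.00) / 7.027 = 22.69/7.027 = 3.230 mg/L; combined flow 7.027 m³/s.
Half-life 0.355 d → k = ln 2 / 0.355 = 1.953 d⁻¹.
Applying C = C₀e^(−kt): 3.230 × 0.6088 = 1.966 mg/L.
At the second outfall, C = (7.027·1.966 + 0.3760·14.00) / (7.027 + 0.3760) = 2.577 mg/L.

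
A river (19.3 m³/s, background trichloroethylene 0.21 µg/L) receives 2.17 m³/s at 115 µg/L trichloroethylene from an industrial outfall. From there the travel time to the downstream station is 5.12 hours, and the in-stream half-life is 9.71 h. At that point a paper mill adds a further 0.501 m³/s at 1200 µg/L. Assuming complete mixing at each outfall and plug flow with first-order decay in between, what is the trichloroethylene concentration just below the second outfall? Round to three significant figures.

35.4 µg/L

Mass balance: C = (19.30·0.2100 + 2.170·115.0) / 21.47 = 253.6/21.47 = 11.81 µg/L; combined flow 21.47 m³/s.
Half-life 9.71 h → k = ln 2 / 9.71 = 0.07138 h⁻¹ = 1.713 d⁻¹.
First-order decay: C = 11.81·exp(−k·t) = 11.81·0.6939 = 8.196 µg/L.
Second outfall: C = (21.47·8.196 + 0.5010·1200)/21.97 = 35.37 µg/L.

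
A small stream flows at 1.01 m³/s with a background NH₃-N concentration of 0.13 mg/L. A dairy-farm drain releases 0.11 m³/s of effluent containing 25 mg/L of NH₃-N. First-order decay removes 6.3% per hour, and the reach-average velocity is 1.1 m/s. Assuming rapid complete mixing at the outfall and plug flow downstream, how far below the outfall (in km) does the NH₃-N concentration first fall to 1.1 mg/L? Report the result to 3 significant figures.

51.7 km

After mixing, C = (1.010·0.1300 + 0.1100·25.00) / 1.120 = 2.881/1.120 = 2.573 mg/L.
6.3%/h lost → k = −ln(1 − 0.063) = 0.06507 h⁻¹.
Set 2.573·exp(−k·t) = 1.1 → t = ln(2.573/1.1)/k = 47000 s = 13.06 h.
Distance = v·t = 1.1·47000 = 51700 m = 51.70 km.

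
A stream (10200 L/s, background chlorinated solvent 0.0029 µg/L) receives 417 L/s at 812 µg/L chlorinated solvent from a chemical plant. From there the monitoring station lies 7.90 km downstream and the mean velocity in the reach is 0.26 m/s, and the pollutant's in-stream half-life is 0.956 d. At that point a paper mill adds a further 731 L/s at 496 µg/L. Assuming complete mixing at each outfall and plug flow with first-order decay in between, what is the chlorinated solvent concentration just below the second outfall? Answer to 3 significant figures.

Conservation of mass: C = (10200·0.002900 + 417.0·812.0) / 10620 = 338600/10620 = 31.90 µg/L; combined flow 10620 L/s.
Travel time t = 7.90·1000 / 0.26 = 30380 s = 8.440 h.
Half-life 0.956 d → k = ln 2 / 0.956 = 0.7250 d⁻¹.
After decay, C = 31.90 × e^(−kt) = 31.90 × 0.7749 = 24.72 µg/L.
Second outfall: C = (10620·24.72 + 731.0·496.0)/11350 = 55.08 µg/L.

55.1 µg/L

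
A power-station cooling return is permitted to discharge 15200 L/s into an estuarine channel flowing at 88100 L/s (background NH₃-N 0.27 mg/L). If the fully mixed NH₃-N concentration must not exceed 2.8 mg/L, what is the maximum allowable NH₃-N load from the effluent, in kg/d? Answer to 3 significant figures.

22900 kg/d

Mass balance at the limit: 88100·0.2700 + 15200·Cₑ = 103300·2.8 → Cₑ = 17.46 mg/L.
15200 L/s = 15.20 m³/s. Load = 15.20 m³/s × 17.46 g/m³ × 86 400 s/d = 22940 kg/d.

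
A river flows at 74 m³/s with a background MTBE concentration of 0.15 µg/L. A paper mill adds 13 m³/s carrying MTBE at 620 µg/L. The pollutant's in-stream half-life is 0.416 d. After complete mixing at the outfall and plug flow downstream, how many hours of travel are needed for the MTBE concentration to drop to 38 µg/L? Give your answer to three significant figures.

12.9 h

Mass balance: C = (74.00·0.1500 + 13.00·620.0) / 87.00 = 8071/87.00 = 92.77 µg/L.
Half-life 0.416 d → k = ln 2 / 0.416 = 1.666 d⁻¹.
92.77·exp(−k·t) = 38 → t = ln(92.77/38)/k = 46280 s = 12.86 h.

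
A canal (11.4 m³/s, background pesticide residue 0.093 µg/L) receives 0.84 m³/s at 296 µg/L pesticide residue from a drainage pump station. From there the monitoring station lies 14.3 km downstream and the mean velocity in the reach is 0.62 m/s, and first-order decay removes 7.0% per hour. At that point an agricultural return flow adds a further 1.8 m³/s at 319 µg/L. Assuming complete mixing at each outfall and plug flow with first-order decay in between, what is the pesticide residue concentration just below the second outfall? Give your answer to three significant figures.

52.1 µg/L

Mixed concentration C = ΣQC/ΣQ = (11.40·0.09300 + 0.8400·296.0) / 12.24 = 249.7/12.24 = 20.40 µg/L; combined flow 12.24 m³/s.
Travel time t = 14.3·1000 / 0.62 = 23060 s = 6.407 h.
7.0%/h lost → k = −ln(1 − 0.07) = 0.07257 h⁻¹.
First-order decay: C = 20.40·exp(−k·t) = 20.40·0.6282 = 12.81 µg/L.
At the second outfall, C = (12.24·12.81 + 1.800·319.0) / (12.24 + 1.800) = 52.07 µg/L.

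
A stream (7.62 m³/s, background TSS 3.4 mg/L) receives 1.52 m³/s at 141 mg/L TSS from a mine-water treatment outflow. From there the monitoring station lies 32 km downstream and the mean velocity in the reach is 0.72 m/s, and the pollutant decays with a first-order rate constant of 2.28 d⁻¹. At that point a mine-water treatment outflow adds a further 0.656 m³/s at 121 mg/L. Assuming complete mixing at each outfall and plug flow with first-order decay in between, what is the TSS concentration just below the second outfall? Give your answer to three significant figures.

Flow-weighted average: C = (7.620·3.400 + 1.520·141.0) / 9.140 = 240.2/9.140 = 26.28 mg/L; combined flow 9.140 m³/s.
Travel time t = 32·1000 / 0.72 = 44440 s = 12.35 h.
Applying C = C₀e^(−kt): 26.28 × 0.3095 = 8.134 mg/L.
Second outfall: C = (9.140·8.134 + 0.6560·121.0)/9.796 = 15.69 mg/L.

15.7 mg/L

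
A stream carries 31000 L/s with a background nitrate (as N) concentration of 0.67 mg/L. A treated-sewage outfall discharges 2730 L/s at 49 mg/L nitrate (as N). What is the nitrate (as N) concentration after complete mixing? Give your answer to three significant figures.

4.58 mg/L

Mass balance: C = (31000·0.6700 + 2730·49.00) / 33730 = 154500/33730 = 4.582 mg/L.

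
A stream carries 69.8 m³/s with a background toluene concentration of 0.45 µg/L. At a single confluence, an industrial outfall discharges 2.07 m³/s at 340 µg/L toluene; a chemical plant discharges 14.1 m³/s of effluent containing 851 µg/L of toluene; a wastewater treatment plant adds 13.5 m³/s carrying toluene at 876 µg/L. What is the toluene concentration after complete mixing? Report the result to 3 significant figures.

247 µg/L

Flow-weighted average: C = (69.80·0.4500 + 2.070·340.0 + 14.10·851.0 + 13.50·876.0) / 99.47 = 24560/99.47 = 246.9 µg/L.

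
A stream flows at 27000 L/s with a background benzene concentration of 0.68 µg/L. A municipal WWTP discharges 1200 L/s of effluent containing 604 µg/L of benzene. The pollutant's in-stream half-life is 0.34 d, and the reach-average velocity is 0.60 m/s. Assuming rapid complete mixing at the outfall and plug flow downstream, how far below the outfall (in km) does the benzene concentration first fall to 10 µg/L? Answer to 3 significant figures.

Flow-weighted average: C = (27000·0.6800 + 1200·604.0) / 28200 = 743200/28200 = 26.35 µg/L.
Half-life 0.34 d → k = ln 2 / 0.34 = 2.039 d⁻¹.
Set 26.35·exp(−k·t) = 10 → t = ln(26.35/10)/k = 41070 s = 11.41 h.
Distance = v·t = 0.60·41070 = 24640 m = 24.64 km.

24.6 km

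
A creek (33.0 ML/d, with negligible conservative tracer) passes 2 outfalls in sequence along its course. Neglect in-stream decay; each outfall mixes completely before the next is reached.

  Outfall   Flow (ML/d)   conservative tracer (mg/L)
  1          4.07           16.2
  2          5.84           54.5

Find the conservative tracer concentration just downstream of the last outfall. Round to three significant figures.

8.95 mg/L

After outfall 1: Q = 33.00 + 4.070 = 37.07 ML/d; C = (33.00·0 + 4.070·16.20)/37.07 = 1.779 mg/L.
After outfall 2: Q = 37.07 + 5.840 = 42.91 ML/d; C = (37.07·1.779 + 5.840·54.50)/42.91 = 8.954 mg/L.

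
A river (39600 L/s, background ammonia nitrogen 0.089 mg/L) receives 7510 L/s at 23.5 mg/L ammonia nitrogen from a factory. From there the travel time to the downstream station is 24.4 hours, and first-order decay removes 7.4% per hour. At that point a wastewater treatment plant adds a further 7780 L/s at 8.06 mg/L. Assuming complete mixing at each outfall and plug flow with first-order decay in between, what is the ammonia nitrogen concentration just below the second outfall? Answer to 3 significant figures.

1.64 mg/L

Mass balance: C = (39600·0.08900 + 7510·23.50) / 47110 = 180000/47110 = 3.821 mg/L; combined flow 47110 L/s.
7.4%/h lost → k = −ln(1 − 0.074) = 0.07688 h⁻¹.
After decay, C = 3.821 × e^(−kt) = 3.821 × 0.1532 = 0.5855 mg/L.
At the second outfall, C = (47110·0.5855 + 7780·8.060) / (47110 + 7780) = 1.645 mg/L.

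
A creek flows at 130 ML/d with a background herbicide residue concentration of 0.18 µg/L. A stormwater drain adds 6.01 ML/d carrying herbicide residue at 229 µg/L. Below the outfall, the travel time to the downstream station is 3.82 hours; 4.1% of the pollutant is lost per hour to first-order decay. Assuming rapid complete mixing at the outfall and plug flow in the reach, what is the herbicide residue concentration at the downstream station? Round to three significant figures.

Mixed concentration C = ΣQC/ΣQ = (130.0·0.1800 + 6.010·229.0) / 136.0 = 1400/136.0 = 10.29 µg/L.
4.1%/h lost → k = −ln(1 − 0.041) = 0.04186 h⁻¹.
After decay, C = 10.29 × e^(−kt) = 10.29 × 0.8522 = 8.770 µg/L.

8.77 µg/L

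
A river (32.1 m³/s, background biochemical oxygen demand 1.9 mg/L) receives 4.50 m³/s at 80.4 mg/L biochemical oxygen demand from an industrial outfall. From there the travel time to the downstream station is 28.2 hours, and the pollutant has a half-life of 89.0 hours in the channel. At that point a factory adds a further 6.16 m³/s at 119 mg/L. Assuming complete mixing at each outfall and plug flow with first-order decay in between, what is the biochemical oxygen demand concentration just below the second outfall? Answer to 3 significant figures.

25.1 mg/L

Conservation of mass: C = (32.10·1.900 + 4.500·80.40) / 36.60 = 422.8/36.60 = 11.55 mg/L; combined flow 36.60 m³/s.
Half-life 89.0 h → k = ln 2 / 89.0 = 0.007788 h⁻¹ = 0.1869 d⁻¹.
Applying C = C₀e^(−kt): 11.55 × 0.8028 = 9.274 mg/L.
Second outfall: C = (36.60·9.274 + 6.160·119.0)/42.76 = 25.08 mg/L.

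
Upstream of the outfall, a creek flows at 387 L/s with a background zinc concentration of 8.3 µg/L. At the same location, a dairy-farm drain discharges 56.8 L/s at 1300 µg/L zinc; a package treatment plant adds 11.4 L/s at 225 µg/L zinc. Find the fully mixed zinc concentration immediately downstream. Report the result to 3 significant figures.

175 µg/L

Mixed concentration C = ΣQC/ΣQ = (387.0·8.300 + 56.80·1300 + 11.40·225.0) / 455.2 = 79620/455.2 = 174.9 µg/L.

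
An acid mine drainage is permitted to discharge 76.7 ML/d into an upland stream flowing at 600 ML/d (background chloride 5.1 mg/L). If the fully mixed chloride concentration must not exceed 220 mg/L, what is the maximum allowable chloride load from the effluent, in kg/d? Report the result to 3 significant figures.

Mass balance at the limit: 600.0·5.100 + 76.70·Cₑ = 676.7·220 → Cₑ = 1901 mg/L.
76.70 ML/d = 0.8877 m³/s. Load = 0.8877 m³/s × 1901 g/m³ × 86 400 s/d = 145800 kg/d.

146000 kg/d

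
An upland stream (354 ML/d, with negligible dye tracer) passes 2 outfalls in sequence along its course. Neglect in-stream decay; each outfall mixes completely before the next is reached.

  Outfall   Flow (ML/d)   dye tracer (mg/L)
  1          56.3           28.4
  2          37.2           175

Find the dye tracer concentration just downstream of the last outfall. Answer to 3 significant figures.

After outfall 1: Q = 354.0 + 56.30 = 410.3 ML/d; C = (354.0·0 + 56.30·28.40)/410.3 = 3.897 mg/L.
After outfall 2: Q = 410.3 + 37.20 = 447.5 ML/d; C = (410.3·3.897 + 37.20·175.0)/447.5 = 18.12 mg/L.

18.1 mg/L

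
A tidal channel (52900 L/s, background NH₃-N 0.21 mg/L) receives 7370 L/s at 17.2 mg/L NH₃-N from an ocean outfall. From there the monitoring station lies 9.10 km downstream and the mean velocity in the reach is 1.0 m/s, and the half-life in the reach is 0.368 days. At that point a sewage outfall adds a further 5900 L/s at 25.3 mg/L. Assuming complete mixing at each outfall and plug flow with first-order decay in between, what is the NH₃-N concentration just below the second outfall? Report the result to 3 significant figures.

3.96 mg/L

Conservation of mass: C = (52900·0.2100 + 7370·17.20) / 60270 = 137900/60270 = 2.288 mg/L; combined flow 60270 L/s.
Travel time t = 9.10·1000 / 1.0 = 9100 s = 2.528 h.
Half-life 0.368 d → k = ln 2 / 0.368 = 1.884 d⁻¹.
After decay, C = 2.288 × e^(−kt) = 2.288 × 0.8201 = 1.876 mg/L.
Second outfall: C = (60270·1.876 + 5900·25.30)/66170 = 3.965 mg/L.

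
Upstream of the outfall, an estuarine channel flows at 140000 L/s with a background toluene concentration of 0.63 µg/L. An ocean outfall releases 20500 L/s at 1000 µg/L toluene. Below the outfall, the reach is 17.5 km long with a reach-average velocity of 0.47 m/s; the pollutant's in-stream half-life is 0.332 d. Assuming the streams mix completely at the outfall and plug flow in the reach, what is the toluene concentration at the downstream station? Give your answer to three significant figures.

52.2 µg/L

Flow-weighted average: C = (140000·0.6300 + 20500·1000) / 160500 = 20590000/160500 = 128.3 µg/L.
Travel time t = 17.5·1000 / 0.47 = 37230 s = 10.34 h.
Half-life 0.332 d → k = ln 2 / 0.332 = 2.088 d⁻¹.
First-order decay: C = 128.3·exp(−k·t) = 128.3·0.4067 = 52.17 µg/L.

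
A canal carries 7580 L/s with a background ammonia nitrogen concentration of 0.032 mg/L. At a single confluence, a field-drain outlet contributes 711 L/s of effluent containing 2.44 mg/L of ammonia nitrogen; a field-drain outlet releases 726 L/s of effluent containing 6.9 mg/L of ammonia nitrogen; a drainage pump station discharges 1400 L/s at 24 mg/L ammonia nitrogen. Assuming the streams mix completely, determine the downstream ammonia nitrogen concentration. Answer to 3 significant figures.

Mass balance: C = (7580·0.03200 + 711.0·2.440 + 726.0·6.900 + 1400·24.00) / 10420 = 40590/10420 = 3.896 mg/L.

3.90 mg/L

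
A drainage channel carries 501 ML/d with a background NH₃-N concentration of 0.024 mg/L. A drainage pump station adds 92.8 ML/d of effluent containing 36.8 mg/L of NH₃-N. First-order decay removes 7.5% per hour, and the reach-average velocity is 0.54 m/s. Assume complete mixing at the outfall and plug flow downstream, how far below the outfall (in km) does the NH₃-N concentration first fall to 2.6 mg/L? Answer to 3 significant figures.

After mixing, C = (501.0·0.02400 + 92.80·36.80) / 593.8 = 3427/593.8 = 5.771 mg/L.
7.5%/h lost → k = −ln(1 − 0.075) = 0.07796 h⁻¹.
Set 5.771·exp(−k·t) = 2.6 → t = ln(5.771/2.6)/k = 36820 s = 10.23 h.
Distance = v·t = 0.54·36820 = 19880 m = 19.88 km.

19.9 km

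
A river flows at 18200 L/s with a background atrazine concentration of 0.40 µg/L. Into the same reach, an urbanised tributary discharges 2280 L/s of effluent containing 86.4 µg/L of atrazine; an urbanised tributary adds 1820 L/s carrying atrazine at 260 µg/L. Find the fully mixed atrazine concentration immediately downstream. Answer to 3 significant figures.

30.4 µg/L

After mixing, C = (18200·0.4000 + 2280·86.40 + 1820·260.0) / 22300 = 677500/22300 = 30.38 µg/L.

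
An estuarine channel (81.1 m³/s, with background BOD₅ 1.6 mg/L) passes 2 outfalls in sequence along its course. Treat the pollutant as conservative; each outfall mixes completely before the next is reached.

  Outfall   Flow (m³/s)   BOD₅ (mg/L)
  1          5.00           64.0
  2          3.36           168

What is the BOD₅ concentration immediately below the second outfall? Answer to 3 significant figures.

11.3 mg/L

Below outfall 1: Q → 86.10 m³/s, C = (81.10·1.600 + 5.000·64.00)/86.10 = 5.224 mg/L.
Below outfall 2: Q → 89.46 m³/s, C = (86.10·5.224 + 3.360·168.0)/89.46 = 11.34 mg/L.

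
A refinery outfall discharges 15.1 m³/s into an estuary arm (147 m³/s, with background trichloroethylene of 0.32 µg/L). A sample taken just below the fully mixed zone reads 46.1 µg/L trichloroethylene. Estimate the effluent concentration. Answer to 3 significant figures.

492 µg/L

Mass balance: 147.0·0.3200 + 15.10·Cₑ = 162.1·46.10
→ Cₑ = (162.1·46.10 − 147.0·0.3200) / 15.10 = 491.8 µg/L.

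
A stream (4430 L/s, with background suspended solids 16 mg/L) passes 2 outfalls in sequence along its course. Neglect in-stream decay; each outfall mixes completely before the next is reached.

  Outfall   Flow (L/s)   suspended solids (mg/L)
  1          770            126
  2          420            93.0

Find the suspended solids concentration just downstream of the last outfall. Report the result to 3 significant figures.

36.8 mg/L

Below outfall 1: Q → 5200 L/s, C = (4430·16.00 + 770.0·126.0)/5200 = 32.29 mg/L.
Below outfall 2: Q → 5620 L/s, C = (5200·32.29 + 420.0·93.00)/5620 = 36.83 mg/L.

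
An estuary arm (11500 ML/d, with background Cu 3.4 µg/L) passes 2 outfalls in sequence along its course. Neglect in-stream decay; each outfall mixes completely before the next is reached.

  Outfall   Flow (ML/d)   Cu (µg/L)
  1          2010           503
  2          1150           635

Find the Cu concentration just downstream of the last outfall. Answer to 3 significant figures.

121 µg/L

Outfall 1: combined Q = 13510 ML/d; C = (11500·3.400 + 2010·503.0)/13510 = 77.73 µg/L.
Outfall 2: combined Q = 14660 ML/d; C = (13510·77.73 + 1150·635.0)/14660 = 121.4 µg/L.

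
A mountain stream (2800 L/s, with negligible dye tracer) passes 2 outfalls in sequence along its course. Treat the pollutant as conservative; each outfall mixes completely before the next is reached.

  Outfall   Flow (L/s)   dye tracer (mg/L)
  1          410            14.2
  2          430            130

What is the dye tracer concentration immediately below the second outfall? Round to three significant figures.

After outfall 1: Q = 2800 + 410.0 = 3210 L/s; C = (2800·0 + 410.0·14.20)/3210 = 1.814 mg/L.
After outfall 2: Q = 3210 + 430.0 = 3640 L/s; C = (3210·1.814 + 430.0·130.0)/3640 = 16.96 mg/L.

17.0 mg/L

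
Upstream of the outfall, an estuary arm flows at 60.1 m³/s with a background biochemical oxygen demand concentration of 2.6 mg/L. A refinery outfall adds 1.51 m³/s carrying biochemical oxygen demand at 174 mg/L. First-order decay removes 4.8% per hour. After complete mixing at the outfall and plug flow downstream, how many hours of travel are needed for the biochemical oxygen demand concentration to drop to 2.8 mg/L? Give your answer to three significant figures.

Mixed concentration C = ΣQC/ΣQ = (60.10·2.600 + 1.510·174.0) / 61.61 = 419.0/61.61 = 6.801 mg/L.
4.8%/h lost → k = −ln(1 − 0.048) = 0.04919 h⁻¹.
6.801·exp(−k·t) = 2.8 → t = ln(6.801/2.8)/k = 64950 s = 18.04 h.

18.0 h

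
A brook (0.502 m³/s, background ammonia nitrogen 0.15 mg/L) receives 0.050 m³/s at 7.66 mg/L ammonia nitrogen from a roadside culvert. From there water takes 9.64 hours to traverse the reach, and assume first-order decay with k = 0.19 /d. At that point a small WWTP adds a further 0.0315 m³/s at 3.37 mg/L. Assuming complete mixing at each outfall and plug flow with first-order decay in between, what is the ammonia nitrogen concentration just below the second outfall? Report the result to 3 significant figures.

0.910 mg/L

After mixing, C = (0.5020·0.1500 + 0.05000·7.660) / 0.5520 = 0.4583/0.5520 = 0.8303 mg/L; combined flow 0.5520 m³/s.
Applying C = C₀e^(−kt): 0.8303 × 0.9265 = 0.7692 mg/L.
At the second outfall, C = (0.5520·0.7692 + 0.03150·3.370) / (0.5520 + 0.03150) = 0.9096 mg/L.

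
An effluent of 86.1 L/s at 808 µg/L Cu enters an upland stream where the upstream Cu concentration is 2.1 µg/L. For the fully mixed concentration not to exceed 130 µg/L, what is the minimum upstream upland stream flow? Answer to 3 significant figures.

456 L/s

Set C_mix = 130: (Q·2.100 + 86.10·808.0) / (Q + 86.10) = 130
→ Q = 86.10·(808.0 − 130)/(130 − 2.100) = 456.4 L/s.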